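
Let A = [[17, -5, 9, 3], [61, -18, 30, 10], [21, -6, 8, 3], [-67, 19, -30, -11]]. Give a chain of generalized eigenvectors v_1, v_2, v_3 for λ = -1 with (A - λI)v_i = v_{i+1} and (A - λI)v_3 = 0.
v_1 = [[2, 6, 1, -4]]^T, v_2 = [[3, 10, 3, -10]]^T, v_3 = [[1, 3, 0, -1]]^T

We seek v_1 ∈ ker((A + I)^3) \ ker((A + I)^2), then set v_{i+1} = (A + I) v_i.

One such chain is v_1 = [[2, 6, 1, -4]]^T, v_2 = [[3, 10, 3, -10]]^T, v_3 = [[1, 3, 0, -1]]^T. Check: (A + I) v_3 = [[0, 0, 0, 0]]^T = 0.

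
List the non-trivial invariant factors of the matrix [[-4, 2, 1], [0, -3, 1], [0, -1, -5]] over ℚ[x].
The Jordan structure of A has elementary divisors (x + 4)^3. Arranging the block sizes at each eigenvalue in decreasing order and taking row products gives the invariant factors.

Invariant factors (smallest first, each dividing the next): (x + 4)^3.

Check: the last factor (x + 4)^3 is the minimal polynomial, and the product (x + 4)^3 is the characteristic polynomial.

(x + 4)^3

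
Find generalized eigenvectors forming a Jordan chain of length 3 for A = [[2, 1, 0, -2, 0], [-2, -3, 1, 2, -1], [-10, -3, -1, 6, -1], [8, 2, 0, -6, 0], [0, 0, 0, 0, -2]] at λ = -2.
We seek v_1 ∈ ker((A + 2I)^3) \ ker((A + 2I)^2), then set v_{i+1} = (A + 2I) v_i.

One such chain is v_1 = [[0, 0, 1, 0, 0]]^T, v_2 = [[0, 1, 1, 0, 0]]^T, v_3 = [[1, 0, -2, 2, 0]]^T. Check: (A + 2I) v_3 = [[0, 0, 0, 0, 0]]^T = 0.

v_1 = [[0, 0, 1, 0, 0]]^T, v_2 = [[0, 1, 1, 0, 0]]^T, v_3 = [[1, 0, -2, 2, 0]]^T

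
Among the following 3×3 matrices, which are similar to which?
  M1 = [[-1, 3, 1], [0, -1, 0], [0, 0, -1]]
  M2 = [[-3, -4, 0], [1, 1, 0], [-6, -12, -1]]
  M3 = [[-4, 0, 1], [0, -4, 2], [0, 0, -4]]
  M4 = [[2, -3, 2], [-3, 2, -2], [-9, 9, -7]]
Characteristic polynomials: χ_{M1} = (x + 1)^3, χ_{M2} = (x + 1)^3, χ_{M3} = (x + 4)^3, χ_{M4} = (x + 1)^3.

{M1, M2, M4}: invariant factors x + 1, (x + 1)^2.

{M3}: invariant factors x + 4, (x + 4)^2.

Matrices are similar if and only if their invariant-factor lists agree; the partition into similarity classes is {M1, M2, M4}, {M3}.

2 classes: {M1, M2, M4}, {M3}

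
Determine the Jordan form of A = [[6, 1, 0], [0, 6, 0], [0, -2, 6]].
The characteristic polynomial is det(xI - A) = (x - 6)^3, so the eigenvalues are 6 (algebraic multiplicity 3).

For λ = 6: rank(A - 6I) = 1, rank((A - 6I)^2) = 0. The eigenspace has dimension 3 - 1 = 2, so there are 2 Jordan blocks; the rank sequence gives block sizes [2, 1].

Assembling the blocks gives the Jordan form J above.

J = [[6, 1, 0], [0, 6, 0], [0, 0, 6]]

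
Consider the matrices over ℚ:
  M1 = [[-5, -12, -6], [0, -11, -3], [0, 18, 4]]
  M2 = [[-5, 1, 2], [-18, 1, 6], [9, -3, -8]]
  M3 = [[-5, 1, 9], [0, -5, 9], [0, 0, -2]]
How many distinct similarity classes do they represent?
Characteristic polynomials: χ_{M1} = (x + 2)(x + 5)^2, χ_{M2} = (x + 2)(x + 5)^2, χ_{M3} = (x + 2)(x + 5)^2.

{M1}: invariant factors x + 5, (x + 2)(x + 5).

{M2, M3}: invariant factors (x + 2)(x + 5)^2.

Matrices are similar if and only if their invariant-factor lists agree; the partition into similarity classes is {M1}, {M2, M3}.

2 classes: {M1}, {M2, M3}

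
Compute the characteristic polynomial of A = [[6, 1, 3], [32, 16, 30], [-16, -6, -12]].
xI - A = [[x - 6, -1, -3], [-32, x - 16, -30], [16, 6, x + 12]].

Expanding det(xI - A) along the first row:
det(xI - A) = + (x - 6)·det([[x - 16, -30], [6, x + 12]]) - (-1)·det([[-32, -30], [16, x + 12]]) + (-3)·det([[-32, x - 16], [16, 6]]).

Evaluating gives χ_A(x) = x^3 - 10x^2 + 28x - 24 = (x - 6)(x - 2)^2.

χ_A(x) = (x - 6)(x - 2)^2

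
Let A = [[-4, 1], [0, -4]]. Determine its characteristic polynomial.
χ_A(x) = (x + 4)^2

xI - A = [[x + 4, -1], [0, x + 4]].

Expanding det(xI - A) along the first row:
det(xI - A) = + (x + 4)·det([[x + 4]]) - (-1)·det([[0]]).

Evaluating gives χ_A(x) = x^2 + 8x + 16 = (x + 4)^2.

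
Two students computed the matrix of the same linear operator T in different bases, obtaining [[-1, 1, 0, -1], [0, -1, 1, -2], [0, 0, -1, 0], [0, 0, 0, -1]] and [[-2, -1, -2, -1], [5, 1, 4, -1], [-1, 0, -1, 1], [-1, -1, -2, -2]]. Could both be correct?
Yes.

Two matrices over a field are similar if and only if they have the same invariant factors.

Both A and B have characteristic polynomial (x + 1)^4 and minimal polynomial (x + 1)^3. Computing further, both have invariant factors x + 1, (x + 1)^3. Hence A and B are similar.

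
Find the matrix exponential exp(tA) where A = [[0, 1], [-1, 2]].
A has Jordan form J = [[1, 1], [0, 1]] with A = PJP^{-1}, so e^{tA} = P e^{tJ} P^{-1}.

For a Jordan block J_k(λ), e^{tJ_k(λ)} = e^{λt} · (I + tN + t^2 N^2/2! + ... + t^{k-1} N^{k-1}/(k-1)!) where N is the nilpotent superdiagonal part.

Assembling the blocks and conjugating back gives the entries of e^{tA} as shown above.

e^{tA} = [[(1 - t)*e^{t}, t*e^{t}], [-t*e^{t}, (t + 1)*e^{t}]]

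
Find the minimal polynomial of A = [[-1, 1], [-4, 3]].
The characteristic polynomial factors as (x - 1)^2. The minimal polynomial is ∏(x - λ)^{k_λ} where k_λ is the size of the largest Jordan block at λ.

For λ = 1: rank(A - I) = 1, and the largest Jordan block has size 2 (the smallest k with rank((A - I)^k) = rank((A - I)^(k+1))).

So m_A(x) = (x - 1)^2.

m_A(x) = (x - 1)^2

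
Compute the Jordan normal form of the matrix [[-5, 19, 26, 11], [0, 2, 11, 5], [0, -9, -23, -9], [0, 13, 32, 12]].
J = [[-5, 0, 0, 0], [0, -5, 0, 0], [0, 0, -2, 1], [0, 0, 0, -2]]

The characteristic polynomial is det(xI - A) = (x + 2)^2(x + 5)^2, so the eigenvalues are -5 (algebraic multiplicity 2), -2 (algebraic multiplicity 2).

For λ = -5: rank(A + 5I) = 2. The eigenspace has dimension 4 - 2 = 2, so there are 2 Jordan blocks; the rank sequence gives block sizes [1, 1].

For λ = -2: rank(A + 2I) = 3, rank((A + 2I)^2) = 2. The eigenspace has dimension 4 - 3 = 1, so there is 1 Jordan block; the rank sequence gives block sizes [2].

Assembling the blocks gives the Jordan form J above.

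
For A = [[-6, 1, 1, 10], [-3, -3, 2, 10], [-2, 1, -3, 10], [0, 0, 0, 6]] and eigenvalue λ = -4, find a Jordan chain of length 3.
We seek v_1 ∈ ker((A + 4I)^3) \ ker((A + 4I)^2), then set v_{i+1} = (A + 4I) v_i.

One such chain is v_1 = [[0, -1, 1, 0]]^T, v_2 = [[0, 1, 0, 0]]^T, v_3 = [[1, 1, 1, 0]]^T. Check: (A + 4I) v_3 = [[0, 0, 0, 0]]^T = 0.

v_1 = [[0, -1, 1, 0]]^T, v_2 = [[0, 1, 0, 0]]^T, v_3 = [[1, 1, 1, 0]]^T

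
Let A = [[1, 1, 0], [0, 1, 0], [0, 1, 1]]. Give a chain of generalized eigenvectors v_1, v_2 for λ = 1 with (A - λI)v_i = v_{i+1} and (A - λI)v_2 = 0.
v_1 = [[-1, 1, -1]]^T, v_2 = [[1, 0, 1]]^T

We seek v_1 ∈ ker((A - I)^2) \ ker(A - I), then set v_{i+1} = (A - I) v_i.

One such chain is v_1 = [[-1, 1, -1]]^T, v_2 = [[1, 0, 1]]^T. Check: (A - I) v_2 = [[0, 0, 0]]^T = 0.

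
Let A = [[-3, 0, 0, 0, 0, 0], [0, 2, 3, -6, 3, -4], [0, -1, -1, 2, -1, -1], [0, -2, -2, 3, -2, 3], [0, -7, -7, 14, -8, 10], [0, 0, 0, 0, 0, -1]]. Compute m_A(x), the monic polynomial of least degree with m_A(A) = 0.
The characteristic polynomial factors as (x + 1)^5(x + 3). The minimal polynomial is ∏(x - λ)^{k_λ} where k_λ is the size of the largest Jordan block at λ.

For λ = -3: rank(A + 3I) = 5, and the largest Jordan block has size 1 (the smallest k with rank((A + 3I)^k) = rank((A + 3I)^(k+1))).
For λ = -1: rank(A + I) = 4, and the largest Jordan block has size 3 (the smallest k with rank((A + I)^k) = rank((A + I)^(k+1))).

So m_A(x) = (x + 1)^3(x + 3).

m_A(x) = (x + 1)^3(x + 3)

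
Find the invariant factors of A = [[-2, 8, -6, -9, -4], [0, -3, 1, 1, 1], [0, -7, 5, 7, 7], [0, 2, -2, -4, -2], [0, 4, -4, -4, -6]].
x + 2, (x + 2)^2, (x + 2)^2

The Jordan structure of A has elementary divisors (x + 2)^2, (x + 2)^2, (x + 2). Arranging the block sizes at each eigenvalue in decreasing order and taking row products gives the invariant factors.

Invariant factors (smallest first, each dividing the next): x + 2, (x + 2)^2, (x + 2)^2.

Check: the last factor (x + 2)^2 is the minimal polynomial, and the product (x + 2)^5 is the characteristic polynomial.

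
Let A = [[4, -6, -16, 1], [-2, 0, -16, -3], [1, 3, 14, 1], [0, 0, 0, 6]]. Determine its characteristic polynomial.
χ_A(x) = (x - 6)^4

xI - A = [[x - 4, 6, 16, -1], [2, x, 16, 3], [-1, -3, x - 14, -1], [0, 0, 0, x - 6]].

Expanding det(xI - A) along the first row:
det(xI - A) = + (x - 4)·det([[x, 16, 3], [-3, x - 14, -1], [0, 0, x - 6]]) - (6)·det([[2, 16, 3], [-1, x - 14, -1], [0, 0, x - 6]]) + (16)·det([[2, x, 3], [-1, -3, -1], [0, 0, x - 6]]) - (-1)·det([[2, x, 16], [-1, -3, x - 14], [0, 0, 0]]).

Evaluating gives χ_A(x) = x^4 - 24x^3 + 216x^2 - 864x + 1296 = (x - 6)^4.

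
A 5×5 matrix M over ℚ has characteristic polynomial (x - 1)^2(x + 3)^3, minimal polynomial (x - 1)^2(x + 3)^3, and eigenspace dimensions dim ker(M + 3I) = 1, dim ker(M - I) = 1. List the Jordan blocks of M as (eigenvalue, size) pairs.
Jordan blocks: (-3, 3), (1, 2)

λ = -3: algebraic multiplicity 3 (exponent in χ_M), largest block size 3 (exponent in m_M), 1 block (geometric multiplicity). This forces block sizes [3].
λ = 1: algebraic multiplicity 2 (exponent in χ_M), largest block size 2 (exponent in m_M), 1 block (geometric multiplicity). This forces block sizes [2].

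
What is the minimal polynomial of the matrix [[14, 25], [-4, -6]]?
m_A(x) = (x - 4)^2

The characteristic polynomial factors as (x - 4)^2. The minimal polynomial is ∏(x - λ)^{k_λ} where k_λ is the size of the largest Jordan block at λ.

For λ = 4: rank(A - 4I) = 1, and the largest Jordan block has size 2 (the smallest k with rank((A - 4I)^k) = rank((A - 4I)^(k+1))).

So m_A(x) = (x - 4)^2.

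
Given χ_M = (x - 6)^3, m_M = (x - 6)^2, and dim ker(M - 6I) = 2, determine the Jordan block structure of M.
Jordan blocks: (6, 2), (6, 1)

λ = 6: algebraic multiplicity 3 (exponent in χ_M), largest block size 2 (exponent in m_M), 2 blocks (geometric multiplicity). These force block sizes [2, 1].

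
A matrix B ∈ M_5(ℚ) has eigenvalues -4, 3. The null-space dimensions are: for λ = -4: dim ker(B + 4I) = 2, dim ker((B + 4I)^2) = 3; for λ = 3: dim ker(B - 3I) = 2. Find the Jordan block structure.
Jordan blocks: (-4, 2), (-4, 1), (3, 1), (3, 1)

λ = -4: successive nullity increments [2, 1] count blocks of size ≥ k; block sizes are [2, 1].
λ = 3: successive nullity increments [2] count blocks of size ≥ k; block sizes are [1, 1].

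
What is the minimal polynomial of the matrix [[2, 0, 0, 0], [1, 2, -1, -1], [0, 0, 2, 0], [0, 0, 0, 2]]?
The characteristic polynomial factors as (x - 2)^4. The minimal polynomial is ∏(x - λ)^{k_λ} where k_λ is the size of the largest Jordan block at λ.

For λ = 2: rank(A - 2I) = 1, and the largest Jordan block has size 2 (the smallest k with rank((A - 2I)^k) = rank((A - 2I)^(k+1))).

So m_A(x) = (x - 2)^2.

m_A(x) = (x - 2)^2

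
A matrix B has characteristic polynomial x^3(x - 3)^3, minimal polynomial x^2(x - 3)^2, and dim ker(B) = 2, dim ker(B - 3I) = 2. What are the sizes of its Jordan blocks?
Jordan blocks: (0, 2), (0, 1), (3, 2), (3, 1)

λ = 0: algebraic multiplicity 3 (exponent in χ_B), largest block size 2 (exponent in m_B), 2 blocks (geometric multiplicity). These force block sizes [2, 1].
λ = 3: algebraic multiplicity 3 (exponent in χ_B), largest block size 2 (exponent in m_B), 2 blocks (geometric multiplicity). These force block sizes [2, 1].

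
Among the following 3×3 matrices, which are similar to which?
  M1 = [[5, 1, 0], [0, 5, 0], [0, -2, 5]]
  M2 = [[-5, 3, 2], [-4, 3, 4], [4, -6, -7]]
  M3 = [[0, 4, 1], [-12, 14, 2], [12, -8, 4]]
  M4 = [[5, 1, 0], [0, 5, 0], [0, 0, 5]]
Characteristic polynomials: χ_{M1} = (x - 5)^3, χ_{M2} = (x + 3)^3, χ_{M3} = (x - 6)^3, χ_{M4} = (x - 5)^3.

{M1, M4}: invariant factors x - 5, (x - 5)^2.

{M2}: invariant factors x + 3, (x + 3)^2.

{M3}: invariant factors x - 6, (x - 6)^2.

Matrices are similar if and only if their invariant-factor lists agree; the partition into similarity classes is {M1, M4}, {M2}, {M3}.

3 classes: {M1, M4}, {M2}, {M3}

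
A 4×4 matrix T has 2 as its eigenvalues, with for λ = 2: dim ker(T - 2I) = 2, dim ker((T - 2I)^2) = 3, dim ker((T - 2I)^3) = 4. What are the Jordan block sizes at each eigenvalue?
Jordan blocks: (2, 3), (2, 1)

λ = 2: successive nullity increments [2, 1, 1] count blocks of size ≥ k; block sizes are [3, 1].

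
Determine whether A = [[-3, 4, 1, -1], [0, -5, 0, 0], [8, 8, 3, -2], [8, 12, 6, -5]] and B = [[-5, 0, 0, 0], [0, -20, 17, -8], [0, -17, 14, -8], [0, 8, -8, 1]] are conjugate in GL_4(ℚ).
Yes.

Two matrices over a field are similar if and only if they have the same invariant factors.

Both A and B have characteristic polynomial (x - 1)(x + 3)^2(x + 5) and minimal polynomial (x - 1)(x + 3)^2(x + 5). Computing further, both have invariant factors (x - 1)(x + 3)^2(x + 5). Hence A and B are similar.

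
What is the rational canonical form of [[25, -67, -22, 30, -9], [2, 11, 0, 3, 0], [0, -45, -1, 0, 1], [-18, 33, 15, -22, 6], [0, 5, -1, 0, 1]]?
R = [[5, 0, 0, 0, 0], [0, 0, 0, 0, 50], [0, 1, 0, 0, -45], [0, 0, 1, 0, -13], [0, 0, 0, 1, 9]]

The invariant factors of A (the non-unit diagonal entries of the Smith normal form of xI - A over ℚ[x]) are x - 5, (x - 5)^2(x - 1)(x + 2), each dividing the next. The characteristic polynomial is their product, (x - 5)^3(x - 1)(x + 2).

The rational canonical form is the block-diagonal matrix of companion matrices C(f_i):
R = [[5, 0, 0, 0, 0], [0, 0, 0, 0, 50], [0, 1, 0, 0, -45], [0, 0, 1, 0, -13], [0, 0, 0, 1, 9]].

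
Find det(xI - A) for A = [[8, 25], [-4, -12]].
χ_A(x) = (x + 2)^2

xI - A = [[x - 8, -25], [4, x + 12]].

Expanding det(xI - A) along the first row:
det(xI - A) = + (x - 8)·det([[x + 12]]) - (-25)·det([[4]]).

Evaluating gives χ_A(x) = x^2 + 4x + 4 = (x + 2)^2.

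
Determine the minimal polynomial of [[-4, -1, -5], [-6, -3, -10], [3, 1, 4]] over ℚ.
m_A(x) = (x + 1)^2

The characteristic polynomial factors as (x + 1)^3. The minimal polynomial is ∏(x - λ)^{k_λ} where k_λ is the size of the largest Jordan block at λ.

For λ = -1: rank(A + I) = 1, and the largest Jordan block has size 2 (the smallest k with rank((A + I)^k) = rank((A + I)^(k+1))).

So m_A(x) = (x + 1)^2.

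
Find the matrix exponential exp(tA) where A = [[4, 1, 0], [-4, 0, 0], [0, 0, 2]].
e^{tA} = [[(2*t + 1)*e^{2*t}, t*e^{2*t}, 0], [-4*t*e^{2*t}, (1 - 2*t)*e^{2*t}, 0], [0, 0, e^{2*t}]]

A has Jordan form J = [[2, 1, 0], [0, 2, 0], [0, 0, 2]] with A = PJP^{-1}, so e^{tA} = P e^{tJ} P^{-1}.

For a Jordan block J_k(λ), e^{tJ_k(λ)} = e^{λt} · (I + tN + t^2 N^2/2! + ... + t^{k-1} N^{k-1}/(k-1)!) where N is the nilpotent superdiagonal part.

Assembling the blocks and conjugating back gives the entries of e^{tA} as shown above.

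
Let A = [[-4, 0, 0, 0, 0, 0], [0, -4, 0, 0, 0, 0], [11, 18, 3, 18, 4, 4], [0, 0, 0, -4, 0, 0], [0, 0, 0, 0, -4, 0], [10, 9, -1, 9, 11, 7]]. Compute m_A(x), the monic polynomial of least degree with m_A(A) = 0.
The characteristic polynomial factors as (x - 5)^2(x + 4)^4. The minimal polynomial is ∏(x - λ)^{k_λ} where k_λ is the size of the largest Jordan block at λ.

For λ = -4: rank(A + 4I) = 2, and the largest Jordan block has size 1 (the smallest k with rank((A + 4I)^k) = rank((A + 4I)^(k+1))).
For λ = 5: rank(A - 5I) = 5, and the largest Jordan block has size 2 (the smallest k with rank((A - 5I)^k) = rank((A - 5I)^(k+1))).

So m_A(x) = (x - 5)^2(x + 4).

m_A(x) = (x - 5)^2(x + 4)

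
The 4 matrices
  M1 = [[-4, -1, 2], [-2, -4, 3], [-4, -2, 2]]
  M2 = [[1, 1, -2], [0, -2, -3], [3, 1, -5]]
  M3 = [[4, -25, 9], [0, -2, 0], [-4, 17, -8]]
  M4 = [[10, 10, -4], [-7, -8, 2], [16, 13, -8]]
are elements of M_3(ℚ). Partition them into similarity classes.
1 class: {M1, M2, M3, M4}

Characteristic polynomials: χ_{M1} = (x + 2)^3, χ_{M2} = (x + 2)^3, χ_{M3} = (x + 2)^3, χ_{M4} = (x + 2)^3.

{M1, M2, M3, M4}: invariant factors (x + 2)^3.

Matrices are similar if and only if their invariant-factor lists agree; the partition into similarity classes is {M1, M2, M3, M4}.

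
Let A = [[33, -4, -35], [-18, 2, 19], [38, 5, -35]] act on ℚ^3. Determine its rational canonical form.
R = [[0, 0, -3], [1, 0, -4], [0, 1, 0]]

The invariant factors of A (the non-unit diagonal entries of the Smith normal form of xI - A over ℚ[x]) are x^3 + 4x + 3, each dividing the next. The characteristic polynomial is their product, x^3 + 4x + 3.

The rational canonical form is the block-diagonal matrix of companion matrices C(f_i):
R = [[0, 0, -3], [1, 0, -4], [0, 1, 0]].

Note the characteristic polynomial does not split into linear factors over ℚ, so A has no Jordan form over ℚ; the rational canonical form exists over any field.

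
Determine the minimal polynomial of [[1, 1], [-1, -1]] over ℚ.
m_A(x) = x^2

The characteristic polynomial factors as x^2. The minimal polynomial is ∏(x - λ)^{k_λ} where k_λ is the size of the largest Jordan block at λ.

For λ = 0: rank(A) = 1, and the largest Jordan block has size 2 (the smallest k with rank(A^k) = rank(A^(k+1))).

So m_A(x) = x^2.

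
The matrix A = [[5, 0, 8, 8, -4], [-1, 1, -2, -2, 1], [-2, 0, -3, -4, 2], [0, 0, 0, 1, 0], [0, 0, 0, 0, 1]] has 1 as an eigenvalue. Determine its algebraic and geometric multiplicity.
The characteristic polynomial is (x - 1)^5, so the factor x - 1 appears with exponent 5: the algebraic multiplicity is 5.

rank(A - I) = 1, so the eigenspace has dimension 5 - 1 = 4: the geometric multiplicity is 4.

Since 4 < 5, A is not diagonalizable.

algebraic multiplicity 5, geometric multiplicity 4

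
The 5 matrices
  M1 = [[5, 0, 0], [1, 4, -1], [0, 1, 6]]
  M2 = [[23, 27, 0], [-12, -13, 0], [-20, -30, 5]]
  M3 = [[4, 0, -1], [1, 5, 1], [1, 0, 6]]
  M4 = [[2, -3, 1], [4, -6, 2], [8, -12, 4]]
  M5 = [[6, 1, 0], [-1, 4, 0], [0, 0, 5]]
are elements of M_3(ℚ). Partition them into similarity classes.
3 classes: {M1}, {M2, M3, M5}, {M4}

Characteristic polynomials: χ_{M1} = (x - 5)^3, χ_{M2} = (x - 5)^3, χ_{M3} = (x - 5)^3, χ_{M4} = x^3, χ_{M5} = (x - 5)^3.

{M1}: invariant factors (x - 5)^3.

{M2, M3, M5}: invariant factors x - 5, (x - 5)^2.

{M4}: invariant factors x, x^2.

Matrices are similar if and only if their invariant-factor lists agree; the partition into similarity classes is {M1}, {M2, M3, M5}, {M4}.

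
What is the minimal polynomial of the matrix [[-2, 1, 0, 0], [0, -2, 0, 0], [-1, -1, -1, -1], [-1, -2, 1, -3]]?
m_A(x) = (x + 2)^2

The characteristic polynomial factors as (x + 2)^4. The minimal polynomial is ∏(x - λ)^{k_λ} where k_λ is the size of the largest Jordan block at λ.

For λ = -2: rank(A + 2I) = 2, and the largest Jordan block has size 2 (the smallest k with rank((A + 2I)^k) = rank((A + 2I)^(k+1))).

So m_A(x) = (x + 2)^2.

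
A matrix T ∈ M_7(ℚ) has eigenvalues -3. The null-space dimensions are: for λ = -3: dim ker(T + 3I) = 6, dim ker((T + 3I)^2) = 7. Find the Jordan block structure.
Jordan blocks: (-3, 2), (-3, 1), (-3, 1), (-3, 1), (-3, 1), (-3, 1)

λ = -3: successive nullity increments [6, 1] count blocks of size ≥ k; block sizes are [2, 1, 1, 1, 1, 1].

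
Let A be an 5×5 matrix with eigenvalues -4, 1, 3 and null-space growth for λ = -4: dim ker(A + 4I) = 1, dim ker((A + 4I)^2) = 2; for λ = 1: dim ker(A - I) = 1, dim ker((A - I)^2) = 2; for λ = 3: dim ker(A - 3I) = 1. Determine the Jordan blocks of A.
Jordan blocks: (-4, 2), (1, 2), (3, 1)

λ = -4: successive nullity increments [1, 1] count blocks of size ≥ k; block sizes are [2].
λ = 1: successive nullity increments [1, 1] count blocks of size ≥ k; block sizes are [2].
λ = 3: successive nullity increments [1] count blocks of size ≥ k; block sizes are [1].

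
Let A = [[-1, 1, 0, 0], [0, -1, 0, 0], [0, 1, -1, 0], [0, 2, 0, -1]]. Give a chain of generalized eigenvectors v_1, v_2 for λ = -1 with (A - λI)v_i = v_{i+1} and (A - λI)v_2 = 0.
v_1 = [[-1, 1, -1, -3]]^T, v_2 = [[1, 0, 1, 2]]^T

We seek v_1 ∈ ker((A + I)^2) \ ker(A + I), then set v_{i+1} = (A + I) v_i.

One such chain is v_1 = [[-1, 1, -1, -3]]^T, v_2 = [[1, 0, 1, 2]]^T. Check: (A + I) v_2 = [[0, 0, 0, 0]]^T = 0.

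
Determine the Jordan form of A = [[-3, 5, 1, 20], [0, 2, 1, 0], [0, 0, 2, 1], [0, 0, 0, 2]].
J = [[-3, 0, 0, 0], [0, 2, 1, 0], [0, 0, 2, 1], [0, 0, 0, 2]]

The characteristic polynomial is det(xI - A) = (x - 2)^3(x + 3), so the eigenvalues are -3 (algebraic multiplicity 1), 2 (algebraic multiplicity 3).

For λ = -3: algebraic multiplicity 1 gives one 1×1 block.

For λ = 2: rank(A - 2I) = 3, rank((A - 2I)^2) = 2, rank((A - 2I)^3) = 1. The eigenspace has dimension 4 - 3 = 1, so there is 1 Jordan block; the rank sequence gives block sizes [3].

Assembling the blocks gives the Jordan form J above.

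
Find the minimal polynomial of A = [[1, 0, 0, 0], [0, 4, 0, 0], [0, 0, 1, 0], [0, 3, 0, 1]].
The characteristic polynomial factors as (x - 4)(x - 1)^3. The minimal polynomial is ∏(x - λ)^{k_λ} where k_λ is the size of the largest Jordan block at λ.

For λ = 1: rank(A - I) = 1, and the largest Jordan block has size 1 (the smallest k with rank((A - I)^k) = rank((A - I)^(k+1))).
For λ = 4: rank(A - 4I) = 3, and the largest Jordan block has size 1 (the smallest k with rank((A - 4I)^k) = rank((A - 4I)^(k+1))).

So m_A(x) = (x - 4)(x - 1).

m_A(x) = (x - 4)(x - 1)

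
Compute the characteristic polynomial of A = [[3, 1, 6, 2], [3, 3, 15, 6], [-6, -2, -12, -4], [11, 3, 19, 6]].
χ_A(x) = x^4

xI - A = [[x - 3, -1, -6, -2], [-3, x - 3, -15, -6], [6, 2, x + 12, 4], [-11, -3, -19, x - 6]].

Expanding det(xI - A) along the first row:
det(xI - A) = + (x - 3)·det([[x - 3, -15, -6], [2, x + 12, 4], [-3, -19, x - 6]]) - (-1)·det([[-3, -15, -6], [6, x + 12, 4], [-11, -19, x - 6]]) + (-6)·det([[-3, x - 3, -6], [6, 2, 4], [-11, -3, x - 6]]) - (-2)·det([[-3, x - 3, -15], [6, 2, x + 12], [-11, -3, -19]]).

Evaluating gives χ_A(x) = x^4.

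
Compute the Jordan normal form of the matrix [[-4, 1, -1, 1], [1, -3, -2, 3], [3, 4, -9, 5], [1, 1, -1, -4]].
The characteristic polynomial is det(xI - A) = (x + 5)^4, so the eigenvalues are -5 (algebraic multiplicity 4).

For λ = -5: rank(A + 5I) = 2, rank((A + 5I)^2) = 0. The eigenspace has dimension 4 - 2 = 2, so there are 2 Jordan blocks; the rank sequence gives block sizes [2, 2].

Assembling the blocks gives the Jordan form J above.

J = [[-5, 1, 0, 0], [0, -5, 0, 0], [0, 0, -5, 1], [0, 0, 0, -5]]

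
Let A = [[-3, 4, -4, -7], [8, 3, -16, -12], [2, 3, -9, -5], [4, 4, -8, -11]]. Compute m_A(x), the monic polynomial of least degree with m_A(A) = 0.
The characteristic polynomial factors as (x + 5)^4. The minimal polynomial is ∏(x - λ)^{k_λ} where k_λ is the size of the largest Jordan block at λ.

For λ = -5: rank(A + 5I) = 2, and the largest Jordan block has size 2 (the smallest k with rank((A + 5I)^k) = rank((A + 5I)^(k+1))).

So m_A(x) = (x + 5)^2.

m_A(x) = (x + 5)^2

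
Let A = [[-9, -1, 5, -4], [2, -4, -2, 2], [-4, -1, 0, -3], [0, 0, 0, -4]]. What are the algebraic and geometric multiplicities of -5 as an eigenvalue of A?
algebraic multiplicity 1, geometric multiplicity 1

The characteristic polynomial is (x + 4)^3(x + 5), so the factor x + 5 appears with exponent 1: the algebraic multiplicity is 1.

rank(A + 5I) = 3, so the eigenspace has dimension 4 - 3 = 1: the geometric multiplicity is 1.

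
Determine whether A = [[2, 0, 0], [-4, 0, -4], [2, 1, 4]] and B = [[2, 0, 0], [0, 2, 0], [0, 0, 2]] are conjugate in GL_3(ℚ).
Both have characteristic polynomial (x - 2)^3, but the minimal polynomial of A is (x - 2)^2 while the minimal polynomial of B is x - 2. The minimal polynomial is a similarity invariant, so A and B are not similar.

No.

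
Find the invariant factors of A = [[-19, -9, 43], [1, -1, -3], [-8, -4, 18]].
x^2(x + 2)

The Jordan structure of A has elementary divisors (x + 2), x^2. Arranging the block sizes at each eigenvalue in decreasing order and taking row products gives the invariant factors.

Invariant factors (smallest first, each dividing the next): x^2(x + 2).

Check: the last factor x^2(x + 2) is the minimal polynomial, and the product x^2(x + 2) is the characteristic polynomial.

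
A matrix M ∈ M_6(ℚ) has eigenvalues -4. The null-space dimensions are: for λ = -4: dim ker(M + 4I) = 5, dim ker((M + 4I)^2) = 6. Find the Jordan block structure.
λ = -4: successive nullity increments [5, 1] count blocks of size ≥ k; block sizes are [2, 1, 1, 1, 1].

Jordan blocks: (-4, 2), (-4, 1), (-4, 1), (-4, 1), (-4, 1)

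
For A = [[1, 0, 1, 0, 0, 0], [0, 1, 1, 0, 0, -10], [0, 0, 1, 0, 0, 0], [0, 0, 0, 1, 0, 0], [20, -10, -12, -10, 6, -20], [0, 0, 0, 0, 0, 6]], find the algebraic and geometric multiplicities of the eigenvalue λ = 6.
The characteristic polynomial is (x - 6)^2(x - 1)^4, so the factor x - 6 appears with exponent 2: the algebraic multiplicity is 2.

rank(A - 6I) = 4, so the eigenspace has dimension 6 - 4 = 2: the geometric multiplicity is 2.

algebraic multiplicity 2, geometric multiplicity 2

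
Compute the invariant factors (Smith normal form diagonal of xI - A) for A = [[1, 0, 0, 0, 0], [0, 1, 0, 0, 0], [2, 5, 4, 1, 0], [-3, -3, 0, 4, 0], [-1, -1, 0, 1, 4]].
The Jordan structure of A has elementary divisors (x - 1), (x - 1), (x - 4)^2, (x - 4). Arranging the block sizes at each eigenvalue in decreasing order and taking row products gives the invariant factors.

Invariant factors (smallest first, each dividing the next): (x - 4)(x - 1), (x - 4)^2(x - 1).

Check: the last factor (x - 4)^2(x - 1) is the minimal polynomial, and the product (x - 4)^3(x - 1)^2 is the characteristic polynomial.

(x - 4)(x - 1), (x - 4)^2(x - 1)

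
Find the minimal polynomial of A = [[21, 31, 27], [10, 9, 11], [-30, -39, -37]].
The characteristic polynomial factors as (x - 1)(x + 4)^2. The minimal polynomial is ∏(x - λ)^{k_λ} where k_λ is the size of the largest Jordan block at λ.

For λ = -4: rank(A + 4I) = 2, and the largest Jordan block has size 2 (the smallest k with rank((A + 4I)^k) = rank((A + 4I)^(k+1))).
For λ = 1: rank(A - I) = 2, and the largest Jordan block has size 1 (the smallest k with rank((A - I)^k) = rank((A - I)^(k+1))).

So m_A(x) = (x - 1)(x + 4)^2.

m_A(x) = (x - 1)(x + 4)^2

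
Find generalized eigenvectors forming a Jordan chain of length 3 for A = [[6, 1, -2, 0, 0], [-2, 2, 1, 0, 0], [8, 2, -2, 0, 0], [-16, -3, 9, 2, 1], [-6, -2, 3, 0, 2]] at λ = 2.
v_1 = [[0, 2, 1, -2, -3]]^T, v_2 = [[0, 1, 0, 0, -1]]^T, v_3 = [[1, 0, 2, -4, -2]]^T

We seek v_1 ∈ ker((A - 2I)^3) \ ker((A - 2I)^2), then set v_{i+1} = (A - 2I) v_i.

One such chain is v_1 = [[0, 2, 1, -2, -3]]^T, v_2 = [[0, 1, 0, 0, -1]]^T, v_3 = [[1, 0, 2, -4, -2]]^T. Check: (A - 2I) v_3 = [[0, 0, 0, 0, 0]]^T = 0.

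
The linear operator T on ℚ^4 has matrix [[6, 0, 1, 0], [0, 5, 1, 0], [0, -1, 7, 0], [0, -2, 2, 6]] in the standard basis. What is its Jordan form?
J = [[6, 1, 0, 0], [0, 6, 1, 0], [0, 0, 6, 0], [0, 0, 0, 6]]

The characteristic polynomial is det(xI - A) = (x - 6)^4, so the eigenvalues are 6 (algebraic multiplicity 4).

For λ = 6: rank(A - 6I) = 2, rank((A - 6I)^2) = 1, rank((A - 6I)^3) = 0. The eigenspace has dimension 4 - 2 = 2, so there are 2 Jordan blocks; the rank sequence gives block sizes [3, 1].

Assembling the blocks gives the Jordan form J above.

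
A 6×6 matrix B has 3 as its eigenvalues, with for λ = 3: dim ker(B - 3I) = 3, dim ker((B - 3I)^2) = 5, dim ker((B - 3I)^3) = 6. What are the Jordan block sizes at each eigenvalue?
λ = 3: successive nullity increments [3, 2, 1] count blocks of size ≥ k; block sizes are [3, 2, 1].

Jordan blocks: (3, 3), (3, 2), (3, 1)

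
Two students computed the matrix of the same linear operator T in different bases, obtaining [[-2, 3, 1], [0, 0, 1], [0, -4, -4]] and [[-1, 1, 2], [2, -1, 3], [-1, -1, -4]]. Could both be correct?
Yes.

Two matrices over a field are similar if and only if they have the same invariant factors.

Both A and B have characteristic polynomial (x + 2)^3 and minimal polynomial (x + 2)^3. Computing further, both have invariant factors (x + 2)^3. Hence A and B are similar.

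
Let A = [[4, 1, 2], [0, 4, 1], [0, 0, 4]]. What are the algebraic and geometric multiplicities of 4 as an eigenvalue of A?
algebraic multiplicity 3, geometric multiplicity 1

The characteristic polynomial is (x - 4)^3, so the factor x - 4 appears with exponent 3: the algebraic multiplicity is 3.

rank(A - 4I) = 2, so the eigenspace has dimension 3 - 2 = 1: the geometric multiplicity is 1.

Since 1 < 3, A is not diagonalizable.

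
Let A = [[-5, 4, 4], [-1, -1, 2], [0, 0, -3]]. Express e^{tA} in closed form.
e^{tA} = [[(1 - 2*t)*e^{-3*t}, 4*t*e^{-3*t}, 4*t*e^{-3*t}], [-t*e^{-3*t}, (2*t + 1)*e^{-3*t}, 2*t*e^{-3*t}], [0, 0, e^{-3*t}]]

A has Jordan form J = [[-3, 1, 0], [0, -3, 0], [0, 0, -3]] with A = PJP^{-1}, so e^{tA} = P e^{tJ} P^{-1}.

For a Jordan block J_k(λ), e^{tJ_k(λ)} = e^{λt} · (I + tN + t^2 N^2/2! + ... + t^{k-1} N^{k-1}/(k-1)!) where N is the nilpotent superdiagonal part.

Assembling the blocks and conjugating back gives the entries of e^{tA} as shown above.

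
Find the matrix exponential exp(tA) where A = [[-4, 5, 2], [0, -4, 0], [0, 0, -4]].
e^{tA} = [[e^{-4*t}, 5*t*e^{-4*t}, 2*t*e^{-4*t}], [0, e^{-4*t}, 0], [0, 0, e^{-4*t}]]

A has Jordan form J = [[-4, 1, 0], [0, -4, 0], [0, 0, -4]] with A = PJP^{-1}, so e^{tA} = P e^{tJ} P^{-1}.

For a Jordan block J_k(λ), e^{tJ_k(λ)} = e^{λt} · (I + tN + t^2 N^2/2! + ... + t^{k-1} N^{k-1}/(k-1)!) where N is the nilpotent superdiagonal part.

Assembling the blocks and conjugating back gives the entries of e^{tA} as shown above.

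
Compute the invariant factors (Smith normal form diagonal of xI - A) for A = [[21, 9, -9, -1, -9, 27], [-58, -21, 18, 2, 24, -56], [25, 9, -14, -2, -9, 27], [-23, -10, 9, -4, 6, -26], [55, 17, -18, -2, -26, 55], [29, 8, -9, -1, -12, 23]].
x + 5, x + 5, (x - 4)(x + 5)^3

The Jordan structure of A has elementary divisors (x + 5)^3, (x + 5), (x + 5), (x - 4). Arranging the block sizes at each eigenvalue in decreasing order and taking row products gives the invariant factors.

Invariant factors (smallest first, each dividing the next): x + 5, x + 5, (x - 4)(x + 5)^3.

Check: the last factor (x - 4)(x + 5)^3 is the minimal polynomial, and the product (x - 4)(x + 5)^5 is the characteristic polynomial.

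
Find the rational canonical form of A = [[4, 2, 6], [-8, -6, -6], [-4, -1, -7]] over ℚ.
The invariant factors of A (the non-unit diagonal entries of the Smith normal form of xI - A over ℚ[x]) are x + 4, (x + 1)(x + 4), each dividing the next. The characteristic polynomial is their product, (x + 1)(x + 4)^2.

The rational canonical form is the block-diagonal matrix of companion matrices C(f_i):
R = [[-4, 0, 0], [0, 0, -4], [0, 1, -5]].

R = [[-4, 0, 0], [0, 0, -4], [0, 1, -5]]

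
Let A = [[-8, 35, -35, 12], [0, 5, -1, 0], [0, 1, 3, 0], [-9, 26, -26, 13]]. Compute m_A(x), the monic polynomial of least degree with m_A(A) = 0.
The characteristic polynomial factors as (x - 4)^3(x - 1). The minimal polynomial is ∏(x - λ)^{k_λ} where k_λ is the size of the largest Jordan block at λ.

For λ = 1: rank(A - I) = 3, and the largest Jordan block has size 1 (the smallest k with rank((A - I)^k) = rank((A - I)^(k+1))).
For λ = 4: rank(A - 4I) = 2, and the largest Jordan block has size 2 (the smallest k with rank((A - 4I)^k) = rank((A - 4I)^(k+1))).

So m_A(x) = (x - 4)^2(x - 1).

m_A(x) = (x - 4)^2(x - 1)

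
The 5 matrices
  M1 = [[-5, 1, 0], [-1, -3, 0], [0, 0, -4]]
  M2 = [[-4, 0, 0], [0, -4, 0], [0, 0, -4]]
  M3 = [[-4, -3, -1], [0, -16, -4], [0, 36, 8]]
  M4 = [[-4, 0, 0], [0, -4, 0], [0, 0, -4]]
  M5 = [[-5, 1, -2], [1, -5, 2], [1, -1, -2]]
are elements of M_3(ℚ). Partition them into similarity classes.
Characteristic polynomials: χ_{M1} = (x + 4)^3, χ_{M2} = (x + 4)^3, χ_{M3} = (x + 4)^3, χ_{M4} = (x + 4)^3, χ_{M5} = (x + 4)^3.

{M1, M3, M5}: invariant factors x + 4, (x + 4)^2.

{M2, M4}: invariant factors x + 4, x + 4, x + 4.

Matrices are similar if and only if their invariant-factor lists agree; the partition into similarity classes is {M1, M3, M5}, {M2, M4}.

2 classes: {M1, M3, M5}, {M2, M4}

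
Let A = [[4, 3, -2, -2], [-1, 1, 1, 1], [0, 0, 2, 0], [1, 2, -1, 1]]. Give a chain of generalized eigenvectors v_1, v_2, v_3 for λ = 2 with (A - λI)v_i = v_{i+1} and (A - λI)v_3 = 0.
We seek v_1 ∈ ker((A - 2I)^3) \ ker((A - 2I)^2), then set v_{i+1} = (A - 2I) v_i.

One such chain is v_1 = [[-1, 1, 1, 0]]^T, v_2 = [[-1, 1, 0, 0]]^T, v_3 = [[1, 0, 0, 1]]^T. Check: (A - 2I) v_3 = [[0, 0, 0, 0]]^T = 0.

v_1 = [[-1, 1, 1, 0]]^T, v_2 = [[-1, 1, 0, 0]]^T, v_3 = [[1, 0, 0, 1]]^T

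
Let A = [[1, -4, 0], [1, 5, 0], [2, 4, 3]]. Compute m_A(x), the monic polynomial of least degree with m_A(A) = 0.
m_A(x) = (x - 3)^2

The characteristic polynomial factors as (x - 3)^3. The minimal polynomial is ∏(x - λ)^{k_λ} where k_λ is the size of the largest Jordan block at λ.

For λ = 3: rank(A - 3I) = 1, and the largest Jordan block has size 2 (the smallest k with rank((A - 3I)^k) = rank((A - 3I)^(k+1))).

So m_A(x) = (x - 3)^2.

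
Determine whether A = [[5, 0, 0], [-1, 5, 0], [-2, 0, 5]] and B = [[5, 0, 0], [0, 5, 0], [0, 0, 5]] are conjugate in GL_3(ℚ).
No.

Both have characteristic polynomial (x - 5)^3, but the minimal polynomial of A is (x - 5)^2 while the minimal polynomial of B is x - 5. The minimal polynomial is a similarity invariant, so A and B are not similar.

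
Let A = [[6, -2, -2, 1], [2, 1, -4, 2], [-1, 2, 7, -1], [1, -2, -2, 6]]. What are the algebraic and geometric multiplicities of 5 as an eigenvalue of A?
algebraic multiplicity 4, geometric multiplicity 3

The characteristic polynomial is (x - 5)^4, so the factor x - 5 appears with exponent 4: the algebraic multiplicity is 4.

rank(A - 5I) = 1, so the eigenspace has dimension 4 - 1 = 3: the geometric multiplicity is 3.

Since 3 < 4, A is not diagonalizable.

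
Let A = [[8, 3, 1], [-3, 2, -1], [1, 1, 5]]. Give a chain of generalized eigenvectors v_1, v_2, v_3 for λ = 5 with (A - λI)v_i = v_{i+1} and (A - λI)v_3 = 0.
v_1 = [[2, -1, -2]]^T, v_2 = [[1, -1, 1]]^T, v_3 = [[1, -1, 0]]^T

We seek v_1 ∈ ker((A - 5I)^3) \ ker((A - 5I)^2), then set v_{i+1} = (A - 5I) v_i.

One such chain is v_1 = [[2, -1, -2]]^T, v_2 = [[1, -1, 1]]^T, v_3 = [[1, -1, 0]]^T. Check: (A - 5I) v_3 = [[0, 0, 0]]^T = 0.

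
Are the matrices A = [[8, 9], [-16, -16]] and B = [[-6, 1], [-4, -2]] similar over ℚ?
Yes.

Two matrices over a field are similar if and only if they have the same invariant factors.

Both A and B have characteristic polynomial (x + 4)^2 and minimal polynomial (x + 4)^2. Computing further, both have invariant factors (x + 4)^2. Hence A and B are similar.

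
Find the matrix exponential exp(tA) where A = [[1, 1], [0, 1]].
A has Jordan form J = [[1, 1], [0, 1]] with A = PJP^{-1}, so e^{tA} = P e^{tJ} P^{-1}.

For a Jordan block J_k(λ), e^{tJ_k(λ)} = e^{λt} · (I + tN + t^2 N^2/2! + ... + t^{k-1} N^{k-1}/(k-1)!) where N is the nilpotent superdiagonal part.

Assembling the blocks and conjugating back gives the entries of e^{tA} as shown above.

e^{tA} = [[e^{t}, t*e^{t}], [0, e^{t}]]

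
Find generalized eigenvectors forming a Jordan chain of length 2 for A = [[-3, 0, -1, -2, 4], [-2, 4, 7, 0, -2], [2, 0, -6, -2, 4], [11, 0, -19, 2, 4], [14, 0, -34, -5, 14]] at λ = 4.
v_1 = [[1, 0, 1, 0, 2]]^T, v_2 = [[0, 1, 0, 0, 0]]^T

We seek v_1 ∈ ker((A - 4I)^2) \ ker(A - 4I), then set v_{i+1} = (A - 4I) v_i.

One such chain is v_1 = [[1, 0, 1, 0, 2]]^T, v_2 = [[0, 1, 0, 0, 0]]^T. Check: (A - 4I) v_2 = [[0, 0, 0, 0, 0]]^T = 0.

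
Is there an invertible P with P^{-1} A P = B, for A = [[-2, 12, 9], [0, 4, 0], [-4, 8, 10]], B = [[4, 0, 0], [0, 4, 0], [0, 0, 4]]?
Both have characteristic polynomial (x - 4)^3, but the minimal polynomial of A is (x - 4)^2 while the minimal polynomial of B is x - 4. The minimal polynomial is a similarity invariant, so A and B are not similar.

No.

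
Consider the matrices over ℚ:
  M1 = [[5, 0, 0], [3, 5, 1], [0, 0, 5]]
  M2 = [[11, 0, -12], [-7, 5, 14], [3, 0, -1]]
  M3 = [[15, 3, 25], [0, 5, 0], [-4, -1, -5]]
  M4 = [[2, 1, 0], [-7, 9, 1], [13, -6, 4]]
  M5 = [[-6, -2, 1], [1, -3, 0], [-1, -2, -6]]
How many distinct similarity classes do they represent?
3 classes: {M1, M2}, {M3, M4}, {M5}

Characteristic polynomials: χ_{M1} = (x - 5)^3, χ_{M2} = (x - 5)^3, χ_{M3} = (x - 5)^3, χ_{M4} = (x - 5)^3, χ_{M5} = (x + 5)^3.

{M1, M2}: invariant factors x - 5, (x - 5)^2.

{M3, M4}: invariant factors (x - 5)^3.

{M5}: invariant factors (x + 5)^3.

Matrices are similar if and only if their invariant-factor lists agree; the partition into similarity classes is {M1, M2}, {M3, M4}, {M5}.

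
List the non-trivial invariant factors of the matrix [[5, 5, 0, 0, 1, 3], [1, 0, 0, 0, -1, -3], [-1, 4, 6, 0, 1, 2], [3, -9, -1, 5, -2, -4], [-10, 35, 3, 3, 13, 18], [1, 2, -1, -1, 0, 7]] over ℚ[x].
The Jordan structure of A has elementary divisors (x - 6)^3, (x - 6)^3. Arranging the block sizes at each eigenvalue in decreasing order and taking row products gives the invariant factors.

Invariant factors (smallest first, each dividing the next): (x - 6)^3, (x - 6)^3.

Check: the last factor (x - 6)^3 is the minimal polynomial, and the product (x - 6)^6 is the characteristic polynomial.

(x - 6)^3, (x - 6)^3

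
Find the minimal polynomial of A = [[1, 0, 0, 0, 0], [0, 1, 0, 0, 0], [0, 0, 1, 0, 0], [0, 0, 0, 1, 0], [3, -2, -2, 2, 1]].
m_A(x) = (x - 1)^2

The characteristic polynomial factors as (x - 1)^5. The minimal polynomial is ∏(x - λ)^{k_λ} where k_λ is the size of the largest Jordan block at λ.

For λ = 1: rank(A - I) = 1, and the largest Jordan block has size 2 (the smallest k with rank((A - I)^k) = rank((A - I)^(k+1))).

So m_A(x) = (x - 1)^2.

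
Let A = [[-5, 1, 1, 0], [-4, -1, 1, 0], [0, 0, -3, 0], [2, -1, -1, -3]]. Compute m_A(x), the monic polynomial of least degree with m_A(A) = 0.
The characteristic polynomial factors as (x + 3)^4. The minimal polynomial is ∏(x - λ)^{k_λ} where k_λ is the size of the largest Jordan block at λ.

For λ = -3: rank(A + 3I) = 2, and the largest Jordan block has size 3 (the smallest k with rank((A + 3I)^k) = rank((A + 3I)^(k+1))).

So m_A(x) = (x + 3)^3.

m_A(x) = (x + 3)^3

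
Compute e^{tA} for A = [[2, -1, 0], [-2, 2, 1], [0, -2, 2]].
e^{tA} = [[(t^2 + 1)*e^{2*t}, -t*e^{2*t}, -t^2*e^{2*t}/2], [-2*t*e^{2*t}, e^{2*t}, t*e^{2*t}], [2*t^2*e^{2*t}, -2*t*e^{2*t}, (1 - t^2)*e^{2*t}]]

A has Jordan form J = [[2, 1, 0], [0, 2, 1], [0, 0, 2]] with A = PJP^{-1}, so e^{tA} = P e^{tJ} P^{-1}.

For a Jordan block J_k(λ), e^{tJ_k(λ)} = e^{λt} · (I + tN + t^2 N^2/2! + ... + t^{k-1} N^{k-1}/(k-1)!) where N is the nilpotent superdiagonal part.

Assembling the blocks and conjugating back gives the entries of e^{tA} as shown above.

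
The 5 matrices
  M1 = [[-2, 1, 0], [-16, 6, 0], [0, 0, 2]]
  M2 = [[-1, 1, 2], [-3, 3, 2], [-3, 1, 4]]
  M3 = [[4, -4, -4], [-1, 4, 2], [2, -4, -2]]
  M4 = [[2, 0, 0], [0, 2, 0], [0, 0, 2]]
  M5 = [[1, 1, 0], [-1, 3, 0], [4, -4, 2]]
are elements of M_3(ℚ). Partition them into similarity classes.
Characteristic polynomials: χ_{M1} = (x - 2)^3, χ_{M2} = (x - 2)^3, χ_{M3} = (x - 2)^3, χ_{M4} = (x - 2)^3, χ_{M5} = (x - 2)^3.

{M1, M2, M3, M5}: invariant factors x - 2, (x - 2)^2.

{M4}: invariant factors x - 2, x - 2, x - 2.

Matrices are similar if and only if their invariant-factor lists agree; the partition into similarity classes is {M1, M2, M3, M5}, {M4}.

2 classes: {M1, M2, M3, M5}, {M4}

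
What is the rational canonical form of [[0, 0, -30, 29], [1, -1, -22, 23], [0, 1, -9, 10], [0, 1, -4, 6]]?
R = [[0, 0, 0, 25], [1, 0, 0, 40], [0, 1, 0, 12], [0, 0, 1, -4]]

The invariant factors of A (the non-unit diagonal entries of the Smith normal form of xI - A over ℚ[x]) are (x + 1)(x + 5)(x^2 - 2x - 5), each dividing the next. The characteristic polynomial is their product, (x + 1)(x + 5)(x^2 - 2x - 5).

The rational canonical form is the block-diagonal matrix of companion matrices C(f_i):
R = [[0, 0, 0, 25], [1, 0, 0, 40], [0, 1, 0, 12], [0, 0, 1, -4]].

Note the characteristic polynomial does not split into linear factors over ℚ, so A has no Jordan form over ℚ; the rational canonical form exists over any field.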